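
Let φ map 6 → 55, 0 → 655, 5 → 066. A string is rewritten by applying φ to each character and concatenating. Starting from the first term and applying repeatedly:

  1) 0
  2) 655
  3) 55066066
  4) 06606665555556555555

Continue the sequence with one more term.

Applying the rule to each of the 20 symbols of 06606665555556555555 gives the pieces 655 55 55 655 55 55 55 066 066 066 066 066 066 55 066 066 066 066 066 066, which concatenate to the answer.

655555565555555506606606606606606655066066066066066066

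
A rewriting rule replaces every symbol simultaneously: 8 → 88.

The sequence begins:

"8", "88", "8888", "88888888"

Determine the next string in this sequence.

8888888888888888

Rewriting each symbol of 88888888: 8→88, 8→88, 8→88, 8→88, 8→88, 8→88, 8→88, 8→88, which concatenates to 88 88 88 88 88 88 88 88.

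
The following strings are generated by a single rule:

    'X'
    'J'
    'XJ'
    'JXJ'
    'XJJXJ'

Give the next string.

From term 3 onward, concatenate the second-to-last term with the last: X·J = XJ, J·XJ = JXJ, …
So term 6 is JXJ·XJJXJ.

JXJXJJXJ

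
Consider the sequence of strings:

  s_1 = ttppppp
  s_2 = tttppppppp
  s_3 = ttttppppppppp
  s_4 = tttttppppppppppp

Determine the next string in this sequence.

ttttttppppppppppppp

The n-th term is n t's then 2n+1 p's, where the shown terms are n = 2, 3, 4, 5.
Setting n = 6 gives 6, 13 characters in each block.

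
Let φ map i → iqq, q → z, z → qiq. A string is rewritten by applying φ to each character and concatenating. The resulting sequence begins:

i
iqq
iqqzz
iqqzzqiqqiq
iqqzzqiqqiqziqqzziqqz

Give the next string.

iqqzzqiqqiqziqqzziqqzqiqiqqzzqiqqiqiqqzzqiq

Applying the rule to each of the 21 symbols of iqqzzqiqqiqziqqzziqqz gives the pieces iqq z z qiq qiq z iqq z z iqq z qiq iqq z z qiq qiq iqq z z qiq, which concatenate to the answer.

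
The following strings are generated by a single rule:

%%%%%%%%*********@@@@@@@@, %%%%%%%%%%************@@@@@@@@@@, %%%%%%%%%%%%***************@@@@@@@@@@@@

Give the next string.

%%%%%%%%%%%%%%******************@@@@@@@@@@@@@@

Each string has the form %^{2n+2} *^{3n} @^{2n+2}, where the shown terms are n = 3, 4, 5.
For the next term, n = 6, so the run lengths are 14, 18, 14.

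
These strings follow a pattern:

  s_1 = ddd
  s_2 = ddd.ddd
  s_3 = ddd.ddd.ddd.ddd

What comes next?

Every step duplicates the string with '.' between the halves.
So the next term is two copies of ddd.ddd.ddd.ddd with '.' between the halves.

ddd.ddd.ddd.ddd.ddd.ddd.ddd.ddd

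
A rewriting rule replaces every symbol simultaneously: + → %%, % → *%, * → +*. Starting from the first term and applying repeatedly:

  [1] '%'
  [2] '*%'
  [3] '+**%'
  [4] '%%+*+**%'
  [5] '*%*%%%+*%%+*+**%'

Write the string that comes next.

+**%+**%*%*%%%+**%*%%%+*%%+*+**%

φ(*%*%%%+*%%+*+**%) expands symbol-by-symbol to +* *% +* *% *% *% %% +* *% *% %% +* %% +* +* *%; joining the 16 pieces gives the next term.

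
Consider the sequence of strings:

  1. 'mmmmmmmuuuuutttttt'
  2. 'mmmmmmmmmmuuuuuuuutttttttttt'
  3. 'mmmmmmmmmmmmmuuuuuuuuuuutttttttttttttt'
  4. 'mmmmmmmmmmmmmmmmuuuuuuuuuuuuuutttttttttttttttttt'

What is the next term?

Reading off run lengths: m runs 7, 10, 13, 16; u runs 5, 8, 11, 14; t runs 6, 10, 14, 18 — each is linear in n, where the shown terms are n = 2, 3, 4, 5.
Setting n = 6 gives 19, 17, 22 characters in each block.

mmmmmmmmmmmmmmmmmmmuuuuuuuuuuuuuuuuutttttttttttttttttttttt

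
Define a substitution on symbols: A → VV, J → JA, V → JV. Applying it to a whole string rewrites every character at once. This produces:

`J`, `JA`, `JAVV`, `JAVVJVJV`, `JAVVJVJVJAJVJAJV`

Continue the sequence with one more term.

Applying the rule to each of the 16 symbols of JAVVJVJVJAJVJAJV gives the pieces JA VV JV JV JA JV JA JV JA VV JA JV JA VV JA JV, which concatenate to the answer.

JAVVJVJVJAJVJAJVJAVVJAJVJAVVJAJV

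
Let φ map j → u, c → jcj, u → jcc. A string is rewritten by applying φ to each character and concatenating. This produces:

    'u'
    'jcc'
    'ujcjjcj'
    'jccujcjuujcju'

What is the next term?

ujcjjcjjccujcjujccjccujcjujcc

φ(jccujcjuujcju) expands symbol-by-symbol to u jcj jcj jcc u jcj u jcc jcc u jcj u jcc; joining the 13 pieces gives the next term.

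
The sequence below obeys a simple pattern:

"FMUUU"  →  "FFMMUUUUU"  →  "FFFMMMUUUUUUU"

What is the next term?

FFFFMMMMUUUUUUUUU

Reading off run lengths: F runs 1, 2, 3; M runs 1, 2, 3; U runs 3, 5, 7 — each is linear in n (n = 1, 2, …).
Setting n = 4 gives 4, 4, 9 characters in each block.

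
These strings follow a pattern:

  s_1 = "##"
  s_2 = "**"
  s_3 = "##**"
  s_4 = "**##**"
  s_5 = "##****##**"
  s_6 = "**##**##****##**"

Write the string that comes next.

##****##****##**##****##**

Each term (from the third on) is the two preceding terms concatenated in order: term 3 = ##·** = ##**.
So term 7 is ##****##**·**##**##****##**.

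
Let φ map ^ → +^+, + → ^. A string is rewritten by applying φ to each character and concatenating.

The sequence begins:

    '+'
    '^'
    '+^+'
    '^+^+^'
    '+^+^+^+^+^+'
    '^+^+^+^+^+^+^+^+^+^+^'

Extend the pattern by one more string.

+^+^+^+^+^+^+^+^+^+^+^+^+^+^+^+^+^+^+^+^+^+

φ(^+^+^+^+^+^+^+^+^+^+^) expands symbol-by-symbol to +^+ ^ +^+ ^ +^+ ^ +^+ ^ +^+ ^ +^+ ^ +^+ ^ +^+ ^ +^+ ^ +^+ ^ +^+; joining the 21 pieces gives the next term.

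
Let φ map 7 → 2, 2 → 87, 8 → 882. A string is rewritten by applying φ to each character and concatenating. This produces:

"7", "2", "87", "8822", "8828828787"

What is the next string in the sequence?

882882878828828788228822

Rewriting each symbol of 8828828787: 8→882, 8→882, 2→87, 8→882, 8→882, 2→87, 8→882, 7→2, 8→882, 7→2, which concatenates to 882 882 87 882 882 87 882 2 882 2.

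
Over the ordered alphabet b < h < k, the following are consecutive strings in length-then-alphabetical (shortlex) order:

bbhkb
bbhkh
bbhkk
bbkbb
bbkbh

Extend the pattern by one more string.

bbkbk

The successor of bbkbh increments the rightmost position that isn't already k and resets every position after it to b.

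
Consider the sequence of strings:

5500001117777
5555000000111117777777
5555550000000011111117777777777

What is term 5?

The n-th term is 2n-2 5's then 2n 0's then 2n-1 1's then 3n-2 7's, where the shown terms are n = 2, 3, 4.
Setting n = 6 gives 10, 12, 11, 16 characters in each block.

5555555555000000000000111111111117777777777777777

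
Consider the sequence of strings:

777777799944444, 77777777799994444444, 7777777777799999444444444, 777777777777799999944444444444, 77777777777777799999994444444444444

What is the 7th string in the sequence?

Reading off run lengths: 7 runs 7, 9, 11, 13, 15; 9 runs 3, 4, 5, 6, 7; 4 runs 5, 7, 9, 11, 13 — each is linear in n, where the shown terms are n = 3, 4, 5, 6, 7.
Setting n = 9 gives 19, 9, 17 characters in each block.

777777777777777777799999999944444444444444444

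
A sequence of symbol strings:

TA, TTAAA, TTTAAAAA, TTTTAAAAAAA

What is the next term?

Each string has the form T^{n} A^{2n-1} (n = 1, 2, …).
For the next term, n = 5, so the run lengths are 5, 9.

TTTTTAAAAAAAAA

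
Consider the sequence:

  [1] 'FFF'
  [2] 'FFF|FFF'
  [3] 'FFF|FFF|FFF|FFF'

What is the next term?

FFF|FFF|FFF|FFF|FFF|FFF|FFF|FFF

s(k+1) = s(k)·|·s(k) — each term doubles the last with '|' between the halves.
So the next term is two copies of FFF|FFF|FFF|FFF with '|' between the halves.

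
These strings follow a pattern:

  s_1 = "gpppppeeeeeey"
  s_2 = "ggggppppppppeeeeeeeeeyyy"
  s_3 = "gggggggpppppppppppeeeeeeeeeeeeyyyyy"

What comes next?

Reading off run lengths: g runs 1, 4, 7; p runs 5, 8, 11; e runs 6, 9, 12; y runs 1, 3, 5 — each is linear in n (n = 1, 2, …).
For the next term, n = 4, so the run lengths are 10, 14, 15, 7.

ggggggggggppppppppppppppeeeeeeeeeeeeeeeyyyyyyy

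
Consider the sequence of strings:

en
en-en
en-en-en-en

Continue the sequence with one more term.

Every step duplicates the string with '-' between the halves.
So the next term is two copies of en-en-en-en with '-' between the halves.

en-en-en-en-en-en-en-en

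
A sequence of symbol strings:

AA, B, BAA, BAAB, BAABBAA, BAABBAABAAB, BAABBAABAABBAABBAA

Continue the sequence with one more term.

From term 3 onward, concatenate the last term with the second-to-last: B·AA = BAA, BAA·B = BAAB, …
Continuing: BAABBAABAABBAABBAA · BAABBAABAAB gives term 8.

BAABBAABAABBAABBAABAABBAABAAB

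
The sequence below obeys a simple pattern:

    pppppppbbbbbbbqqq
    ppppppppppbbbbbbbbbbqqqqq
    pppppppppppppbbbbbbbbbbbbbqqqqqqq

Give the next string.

Reading off run lengths: p runs 7, 10, 13; b runs 7, 10, 13; q runs 3, 5, 7 — each is linear in n, where the shown terms are n = 2, 3, 4.
Setting n = 5 gives 16, 16, 9 characters in each block.

ppppppppppppppppbbbbbbbbbbbbbbbbqqqqqqqqq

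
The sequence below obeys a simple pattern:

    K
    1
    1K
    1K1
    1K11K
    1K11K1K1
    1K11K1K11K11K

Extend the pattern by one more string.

Each term (from the third on) is the previous term followed by the one before it: term 3 = 1·K = 1K.
Continuing: 1K11K1K11K11K · 1K11K1K1 gives term 8.

1K11K1K11K11K1K11K1K1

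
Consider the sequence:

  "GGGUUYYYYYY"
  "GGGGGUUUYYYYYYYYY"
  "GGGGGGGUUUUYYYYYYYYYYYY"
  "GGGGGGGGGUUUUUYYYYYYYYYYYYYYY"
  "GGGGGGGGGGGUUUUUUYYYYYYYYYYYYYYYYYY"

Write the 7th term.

GGGGGGGGGGGGGGGUUUUUUUUYYYYYYYYYYYYYYYYYYYYYYYY

Term n consists of 2n-1 G's, followed by n U's, followed by 3n Y's, where the shown terms are n = 2, 3, 4, 5, 6.
For term 7, n = 8, so the run lengths are 15, 8, 24.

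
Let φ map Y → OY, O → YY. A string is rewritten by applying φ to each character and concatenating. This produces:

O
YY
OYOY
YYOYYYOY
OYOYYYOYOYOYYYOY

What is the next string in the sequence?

YYOYYYOYOYOYYYOYYYOYYYOYOYOYYYOY

Applying the rule to each of the 16 symbols of OYOYYYOYOYOYYYOY gives the pieces YY OY YY OY OY OY YY OY YY OY YY OY OY OY YY OY, which concatenate to the answer.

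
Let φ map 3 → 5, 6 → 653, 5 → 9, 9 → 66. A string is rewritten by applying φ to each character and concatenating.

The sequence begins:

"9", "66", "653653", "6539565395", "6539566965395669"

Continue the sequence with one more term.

Replace each of the 16 characters of 6539566965395669 in place — 653 9 5 66 9 653 653 66 653 9 5 66 9 653 653 66 — and concatenate.

65395669653653666539566965365366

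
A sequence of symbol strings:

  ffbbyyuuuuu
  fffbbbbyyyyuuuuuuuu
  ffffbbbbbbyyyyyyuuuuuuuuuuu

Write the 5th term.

The n-th term is n+1 f's then 2n b's then 2n y's then 3n+2 u's (n = 1, 2, …).
At n = 5 the blocks have lengths 6, 10, 10, 17.

ffffffbbbbbbbbbbyyyyyyyyyyuuuuuuuuuuuuuuuuu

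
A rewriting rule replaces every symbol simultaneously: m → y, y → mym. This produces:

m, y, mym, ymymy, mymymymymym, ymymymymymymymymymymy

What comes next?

φ(ymymymymymymymymymymy) expands symbol-by-symbol to mym y mym y mym y mym y mym y mym y mym y mym y mym y mym y mym; joining the 21 pieces gives the next term.

mymymymymymymymymymymymymymymymymymymymymym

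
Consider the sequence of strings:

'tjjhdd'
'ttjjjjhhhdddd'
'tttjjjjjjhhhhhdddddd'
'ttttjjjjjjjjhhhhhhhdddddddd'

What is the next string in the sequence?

tttttjjjjjjjjjjhhhhhhhhhdddddddddd

Term n consists of n t's, followed by 2n j's, followed by 2n-1 h's, followed by 2n d's (n = 1, 2, …).
Setting n = 5 gives 5, 10, 9, 10 characters in each block.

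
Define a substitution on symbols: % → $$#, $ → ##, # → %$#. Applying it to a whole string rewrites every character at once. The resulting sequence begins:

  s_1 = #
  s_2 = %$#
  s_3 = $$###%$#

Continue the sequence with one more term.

Expanding $$###%$#: $→##, $→##, #→%$#, #→%$#, #→%$#, %→$$#, $→##, #→%$#. Concatenated: ## ## %$# %$# %$# $$# ## %$#.

####%$#%$#%$#$$###%$#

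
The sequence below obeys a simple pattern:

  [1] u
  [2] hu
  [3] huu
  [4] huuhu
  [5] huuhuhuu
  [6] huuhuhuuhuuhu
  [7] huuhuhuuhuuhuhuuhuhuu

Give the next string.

huuhuhuuhuuhuhuuhuhuuhuuhuhuuhuuhu

From term 3 onward, concatenate the last term with the second-to-last: hu·u = huu, huu·hu = huuhu, …
The next term joins huuhuhuuhuuhuhuuhuhuu and huuhuhuuhuuhu.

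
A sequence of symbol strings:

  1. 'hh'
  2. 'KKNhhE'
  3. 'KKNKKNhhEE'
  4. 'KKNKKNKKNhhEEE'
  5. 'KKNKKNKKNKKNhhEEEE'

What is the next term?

Each term wraps the previous one in KKN on the left and E on the right.
Applying this once more to KKNKKNKKNKKNhhEEEE:

KKNKKNKKNKKNKKNhhEEEEE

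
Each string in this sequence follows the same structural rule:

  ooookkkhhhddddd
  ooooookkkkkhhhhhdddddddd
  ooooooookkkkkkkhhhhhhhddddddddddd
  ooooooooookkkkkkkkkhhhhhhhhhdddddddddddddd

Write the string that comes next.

Term n consists of 2n o's, followed by 2n-1 k's, followed by 2n-1 h's, followed by 3n-1 d's, where the shown terms are n = 2, 3, 4, 5.
At n = 6 the blocks have lengths 12, 11, 11, 17.

ooooooooooookkkkkkkkkkkhhhhhhhhhhhddddddddddddddddd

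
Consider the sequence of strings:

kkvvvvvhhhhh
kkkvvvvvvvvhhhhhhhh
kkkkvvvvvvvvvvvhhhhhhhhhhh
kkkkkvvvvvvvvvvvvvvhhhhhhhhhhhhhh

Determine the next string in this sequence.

kkkkkkvvvvvvvvvvvvvvvvvhhhhhhhhhhhhhhhhh

Reading off run lengths: k runs 2, 3, 4, 5; v runs 5, 8, 11, 14; h runs 5, 8, 11, 14 — each is linear in n, where the shown terms are n = 2, 3, 4, 5.
Setting n = 6 gives 6, 17, 17 characters in each block.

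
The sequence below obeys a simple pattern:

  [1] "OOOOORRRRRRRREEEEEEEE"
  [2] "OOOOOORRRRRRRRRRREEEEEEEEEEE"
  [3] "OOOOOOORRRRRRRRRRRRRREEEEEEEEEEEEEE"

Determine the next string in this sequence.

The n-th term is n+3 O's then 3n+2 R's then 3n+2 E's, where the shown terms are n = 2, 3, 4.
For the next term, n = 5, so the run lengths are 8, 17, 17.

OOOOOOOORRRRRRRRRRRRRRRRREEEEEEEEEEEEEEEEE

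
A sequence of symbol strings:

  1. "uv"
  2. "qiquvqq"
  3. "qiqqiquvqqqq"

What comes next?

Every step adds qiq to the front and qq to the end of the previous string.
Applying this once more to qiqqiquvqqqq:

qiqqiqqiquvqqqqqq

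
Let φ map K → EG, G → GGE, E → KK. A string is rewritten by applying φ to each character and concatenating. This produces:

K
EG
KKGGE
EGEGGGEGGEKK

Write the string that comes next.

KKGGEKKGGEGGEGGEKKGGEGGEKKEGEG

Rewriting each symbol of EGEGGGEGGEKK: E→KK, G→GGE, E→KK, G→GGE, G→GGE, G→GGE, E→KK, G→GGE, G→GGE, E→KK, K→EG, K→EG, which concatenates to KK GGE KK GGE GGE GGE KK GGE GGE KK EG EG.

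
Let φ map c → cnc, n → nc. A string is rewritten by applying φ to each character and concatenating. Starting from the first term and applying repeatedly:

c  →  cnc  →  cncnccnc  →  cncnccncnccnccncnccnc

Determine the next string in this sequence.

cncnccncnccnccncnccncnccnccncnccnccncnccncnccnccncnccnc

Replace each of the 21 characters of cncnccncnccnccncnccnc in place — cnc nc cnc nc cnc cnc nc cnc nc cnc cnc nc cnc cnc nc cnc nc cnc cnc nc cnc — and concatenate.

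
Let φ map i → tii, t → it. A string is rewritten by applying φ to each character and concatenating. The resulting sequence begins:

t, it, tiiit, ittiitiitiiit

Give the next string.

tiiitittiitiiittiitiiittiitiitiiit

Replace each of the 13 characters of ittiitiitiiit in place — tii it it tii tii it tii tii it tii tii tii it — and concatenate.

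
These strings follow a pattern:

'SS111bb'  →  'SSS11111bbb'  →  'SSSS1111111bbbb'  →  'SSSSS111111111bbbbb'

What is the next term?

SSSSSS11111111111bbbbbb

The n-th term is n S's then 2n-1 1's then n b's, where the shown terms are n = 2, 3, 4, 5.
Setting n = 6 gives 6, 11, 6 characters in each block.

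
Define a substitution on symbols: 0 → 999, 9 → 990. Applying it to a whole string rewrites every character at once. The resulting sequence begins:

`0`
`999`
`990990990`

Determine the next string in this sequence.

Expanding 990990990: 9→990, 9→990, 0→999, 9→990, 9→990, 0→999, 9→990, 9→990, 0→999. Concatenated: 990 990 999 990 990 999 990 990 999.

990990999990990999990990999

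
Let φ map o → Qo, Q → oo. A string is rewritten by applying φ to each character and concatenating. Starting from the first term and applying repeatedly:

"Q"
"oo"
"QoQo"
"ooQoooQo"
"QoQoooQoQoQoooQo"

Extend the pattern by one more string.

Rewriting the 16 symbols of QoQoooQoQoQoooQo one by one yields oo Qo oo Qo Qo Qo oo Qo oo Qo oo Qo Qo Qo oo Qo; concatenated:

ooQoooQoQoQoooQoooQoooQoQoQoooQo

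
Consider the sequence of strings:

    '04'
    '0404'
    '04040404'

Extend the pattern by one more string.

0404040404040404

s(k+1) = s(k)·s(k) — each term doubles the last.
One more doubling of 04040404 gives the answer.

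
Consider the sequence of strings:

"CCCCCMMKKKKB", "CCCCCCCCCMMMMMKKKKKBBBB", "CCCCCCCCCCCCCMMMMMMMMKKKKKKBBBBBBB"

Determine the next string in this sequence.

CCCCCCCCCCCCCCCCCMMMMMMMMMMMKKKKKKKBBBBBBBBBB

Term n consists of 4n+1 C's, followed by 3n-1 M's, followed by n+3 K's, followed by 3n-2 B's (n = 1, 2, …).
For the next term, n = 4, so the run lengths are 17, 11, 7, 10.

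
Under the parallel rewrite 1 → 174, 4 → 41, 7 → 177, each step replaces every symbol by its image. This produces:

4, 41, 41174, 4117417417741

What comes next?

41174174177411741774117417717741174

Replace each of the 13 characters of 4117417417741 in place — 41 174 174 177 41 174 177 41 174 177 177 41 174 — and concatenate.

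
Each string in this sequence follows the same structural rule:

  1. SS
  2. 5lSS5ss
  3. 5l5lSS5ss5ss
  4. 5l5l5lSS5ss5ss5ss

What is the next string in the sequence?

Each term wraps the previous one in 5l on the left and 5ss on the right.
So the next term is 5l·5l5l5lSS5ss5ss5ss·5ss.

5l5l5l5lSS5ss5ss5ss5ss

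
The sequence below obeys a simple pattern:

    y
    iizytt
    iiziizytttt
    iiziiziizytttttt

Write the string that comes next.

s(k+1) = iiz·s(k)·tt, so each term gains iiz as a prefix and tt as a suffix.
Applying this once more to iiziiziizytttttt:

iiziiziiziizytttttttt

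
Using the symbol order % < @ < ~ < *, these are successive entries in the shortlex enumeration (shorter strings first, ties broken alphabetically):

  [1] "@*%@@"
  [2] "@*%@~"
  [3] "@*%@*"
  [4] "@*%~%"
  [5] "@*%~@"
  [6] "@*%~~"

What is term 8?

Continuing the enumeration 2 steps past @*%~~: @*%~~ → @*%~* → (answer).

@*%*%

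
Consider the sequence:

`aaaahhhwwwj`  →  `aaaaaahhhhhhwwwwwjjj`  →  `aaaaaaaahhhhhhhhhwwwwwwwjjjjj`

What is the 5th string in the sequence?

Term n consists of 2n+2 a's, followed by 3n h's, followed by 2n+1 w's, followed by 2n-1 j's (n = 1, 2, …).
At n = 5 the blocks have lengths 12, 15, 11, 9.

aaaaaaaaaaaahhhhhhhhhhhhhhhwwwwwwwwwwwjjjjjjjjj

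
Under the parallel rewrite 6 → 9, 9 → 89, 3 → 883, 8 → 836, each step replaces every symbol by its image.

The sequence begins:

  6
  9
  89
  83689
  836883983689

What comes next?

Rewriting each symbol of 836883983689: 8→836, 3→883, 6→9, 8→836, 8→836, 3→883, 9→89, 8→836, 3→883, 6→9, 8→836, 9→89, which concatenates to 836 883 9 836 836 883 89 836 883 9 836 89.

836883983683688389836883983689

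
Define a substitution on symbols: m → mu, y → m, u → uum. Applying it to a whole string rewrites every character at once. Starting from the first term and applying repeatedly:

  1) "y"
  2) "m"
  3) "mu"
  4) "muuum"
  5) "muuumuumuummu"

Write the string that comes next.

Rewriting the 13 symbols of muuumuumuummu one by one yields mu uum uum uum mu uum uum mu uum uum mu mu uum; concatenated:

muuumuumuummuuumuummuuumuummumuuum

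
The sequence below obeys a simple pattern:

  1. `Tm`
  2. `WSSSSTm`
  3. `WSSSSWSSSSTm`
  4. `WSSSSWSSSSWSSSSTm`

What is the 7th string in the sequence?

The strings grow by a fixed prefix WSSSS each time.
From WSSSSWSSSSWSSSSTm, 3 further steps: WSSSSWSSSSWSSSSTm → WSSSSWSSSSWSSSSWSSSSTm → WSSSSWSSSSWSSSSWSSSSWSSSSTm → (answer).

WSSSSWSSSSWSSSSWSSSSWSSSSWSSSSTm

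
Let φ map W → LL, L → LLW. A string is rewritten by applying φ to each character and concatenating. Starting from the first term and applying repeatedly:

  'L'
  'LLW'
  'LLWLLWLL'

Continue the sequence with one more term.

Rewriting each symbol of LLWLLWLL: L→LLW, L→LLW, W→LL, L→LLW, L→LLW, W→LL, L→LLW, L→LLW, which concatenates to LLW LLW LL LLW LLW LL LLW LLW.

LLWLLWLLLLWLLWLLLLWLLW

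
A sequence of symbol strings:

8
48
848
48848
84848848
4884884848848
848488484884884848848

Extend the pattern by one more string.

4884884848848848488484884884848848

Each term (from the third on) is the two preceding terms concatenated in order: term 3 = 8·48 = 848.
So term 8 is 4884884848848·848488484884884848848.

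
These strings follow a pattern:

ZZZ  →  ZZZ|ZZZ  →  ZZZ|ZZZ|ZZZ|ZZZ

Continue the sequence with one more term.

Every step duplicates the string with '|' between the halves.
One more doubling of ZZZ|ZZZ|ZZZ|ZZZ gives the answer.

ZZZ|ZZZ|ZZZ|ZZZ|ZZZ|ZZZ|ZZZ|ZZZ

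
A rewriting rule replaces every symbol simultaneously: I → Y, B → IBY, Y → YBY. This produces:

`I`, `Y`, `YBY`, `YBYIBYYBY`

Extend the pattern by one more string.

Rewriting each symbol of YBYIBYYBY: Y→YBY, B→IBY, Y→YBY, I→Y, B→IBY, Y→YBY, Y→YBY, B→IBY, Y→YBY, which concatenates to YBY IBY YBY Y IBY YBY YBY IBY YBY.

YBYIBYYBYYIBYYBYYBYIBYYBY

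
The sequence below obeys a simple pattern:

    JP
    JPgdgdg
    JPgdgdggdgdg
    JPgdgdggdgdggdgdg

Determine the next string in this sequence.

The strings grow by a fixed suffix gdgdg each time.
So the next term is JPgdgdggdgdggdgdg·gdgdg.

JPgdgdggdgdggdgdggdgdg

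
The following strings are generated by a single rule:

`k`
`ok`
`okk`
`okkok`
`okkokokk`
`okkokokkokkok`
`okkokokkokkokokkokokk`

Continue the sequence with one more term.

This is a Fibonacci-style word recurrence s(k) = s(k−1)·s(k−2): e.g. ok·k = okk.
Continuing: okkokokkokkokokkokokk · okkokokkokkok gives term 8.

okkokokkokkokokkokokkokkokokkokkok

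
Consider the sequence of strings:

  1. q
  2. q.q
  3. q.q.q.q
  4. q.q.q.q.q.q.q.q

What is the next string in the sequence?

s(k+1) = s(k)·.·s(k) — each term doubles the last with '.' between the halves.
Doubling q.q.q.q.q.q.q.q with '.' between the halves:

q.q.q.q.q.q.q.q.q.q.q.q.q.q.q.q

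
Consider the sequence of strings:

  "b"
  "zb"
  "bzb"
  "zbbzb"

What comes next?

bzbzbbzb

This is a Fibonacci-style word recurrence s(k) = s(k−2)·s(k−1): e.g. b·zb = bzb.
So term 5 is bzb·zbbzb.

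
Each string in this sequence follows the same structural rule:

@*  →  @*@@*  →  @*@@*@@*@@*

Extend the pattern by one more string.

Each string is two copies of the previous one joined by '@'.
Doubling @*@@*@@*@@* with '@' between the halves:

@*@@*@@*@@*@@*@@*@@*@@*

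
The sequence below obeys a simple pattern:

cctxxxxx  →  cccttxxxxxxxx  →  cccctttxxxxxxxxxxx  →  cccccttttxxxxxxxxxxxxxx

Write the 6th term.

cccccccttttttxxxxxxxxxxxxxxxxxxxx

Each string has the form c^{n+1} t^{n} x^{3n+2} (n = 1, 2, …).
For term 6, n = 6, so the run lengths are 7, 6, 20.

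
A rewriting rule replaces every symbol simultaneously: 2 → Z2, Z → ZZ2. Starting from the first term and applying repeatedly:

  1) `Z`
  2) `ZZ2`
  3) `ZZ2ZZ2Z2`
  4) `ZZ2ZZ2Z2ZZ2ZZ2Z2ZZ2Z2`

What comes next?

φ(ZZ2ZZ2Z2ZZ2ZZ2Z2ZZ2Z2) expands symbol-by-symbol to ZZ2 ZZ2 Z2 ZZ2 ZZ2 Z2 ZZ2 Z2 ZZ2 ZZ2 Z2 ZZ2 ZZ2 Z2 ZZ2 Z2 ZZ2 ZZ2 Z2 ZZ2 Z2; joining the 21 pieces gives the next term.

ZZ2ZZ2Z2ZZ2ZZ2Z2ZZ2Z2ZZ2ZZ2Z2ZZ2ZZ2Z2ZZ2Z2ZZ2ZZ2Z2ZZ2Z2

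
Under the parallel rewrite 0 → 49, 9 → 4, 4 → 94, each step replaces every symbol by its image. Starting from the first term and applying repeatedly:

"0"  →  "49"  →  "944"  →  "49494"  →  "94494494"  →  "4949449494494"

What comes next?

φ(4949449494494) expands symbol-by-symbol to 94 4 94 4 94 94 4 94 4 94 94 4 94; joining the 13 pieces gives the next term.

944944949449449494494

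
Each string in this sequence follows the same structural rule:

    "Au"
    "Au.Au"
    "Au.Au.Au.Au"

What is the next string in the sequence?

Au.Au.Au.Au.Au.Au.Au.Au

Every step duplicates the string with '.' between the halves.
One more doubling of Au.Au.Au.Au gives the answer.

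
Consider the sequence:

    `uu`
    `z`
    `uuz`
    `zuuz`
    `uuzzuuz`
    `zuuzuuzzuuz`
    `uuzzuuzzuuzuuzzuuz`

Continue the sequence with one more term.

This is a Fibonacci-style word recurrence s(k) = s(k−2)·s(k−1): e.g. uu·z = uuz.
The next term joins zuuzuuzzuuz and uuzzuuzzuuzuuzzuuz.

zuuzuuzzuuzuuzzuuzzuuzuuzzuuz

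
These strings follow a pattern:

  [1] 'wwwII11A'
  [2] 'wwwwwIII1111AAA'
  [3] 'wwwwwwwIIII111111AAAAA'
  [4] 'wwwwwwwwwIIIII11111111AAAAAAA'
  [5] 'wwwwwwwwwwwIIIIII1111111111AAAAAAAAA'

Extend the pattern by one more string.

wwwwwwwwwwwwwIIIIIII111111111111AAAAAAAAAAA

Reading off run lengths: w runs 3, 5, 7, 9, 11; I runs 2, 3, 4, 5, 6; 1 runs 2, 4, 6, 8, 10; A runs 1, 3, 5, 7, 9 — each is linear in n (n = 1, 2, …).
At n = 6 the blocks have lengths 13, 7, 12, 11.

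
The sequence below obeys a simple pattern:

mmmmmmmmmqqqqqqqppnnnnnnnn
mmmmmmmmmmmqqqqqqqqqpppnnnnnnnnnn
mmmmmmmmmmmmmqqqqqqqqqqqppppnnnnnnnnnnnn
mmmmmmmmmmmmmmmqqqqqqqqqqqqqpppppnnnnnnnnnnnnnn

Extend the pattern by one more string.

mmmmmmmmmmmmmmmmmqqqqqqqqqqqqqqqppppppnnnnnnnnnnnnnnnn

The n-th term is 2n+3 m's then 2n+1 q's then n-1 p's then 2n+2 n's, where the shown terms are n = 3, 4, 5, 6.
At n = 7 the blocks have lengths 17, 15, 6, 16.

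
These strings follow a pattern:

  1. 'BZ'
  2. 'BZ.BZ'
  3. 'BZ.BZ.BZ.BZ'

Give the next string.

Each string is two copies of the previous one joined by '.'.
One more doubling of BZ.BZ.BZ.BZ gives the answer.

BZ.BZ.BZ.BZ.BZ.BZ.BZ.BZ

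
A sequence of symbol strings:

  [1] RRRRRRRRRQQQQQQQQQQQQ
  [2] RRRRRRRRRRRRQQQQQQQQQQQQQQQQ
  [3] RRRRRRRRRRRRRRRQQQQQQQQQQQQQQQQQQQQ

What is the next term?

Reading off run lengths: R runs 9, 12, 15; Q runs 12, 16, 20 — each is linear in n, where the shown terms are n = 3, 4, 5.
For the next term, n = 6, so the run lengths are 18, 24.

RRRRRRRRRRRRRRRRRRQQQQQQQQQQQQQQQQQQQQQQQQ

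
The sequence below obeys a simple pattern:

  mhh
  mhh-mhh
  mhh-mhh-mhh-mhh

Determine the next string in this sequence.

Each string is two copies of the previous one joined by '-'.
So the next term is two copies of mhh-mhh-mhh-mhh with '-' between the halves.

mhh-mhh-mhh-mhh-mhh-mhh-mhh-mhh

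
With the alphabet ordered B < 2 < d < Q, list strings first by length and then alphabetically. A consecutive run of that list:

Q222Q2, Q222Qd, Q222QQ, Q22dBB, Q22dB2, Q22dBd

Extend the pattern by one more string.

Find the rightmost character of Q22dBd below Q, bump it to the next letter, and reset everything to its right to B.

Q22dBQ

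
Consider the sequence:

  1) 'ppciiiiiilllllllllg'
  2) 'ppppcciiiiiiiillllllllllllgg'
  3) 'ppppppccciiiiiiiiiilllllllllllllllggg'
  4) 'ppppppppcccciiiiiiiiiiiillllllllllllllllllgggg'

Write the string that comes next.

ppppppppppccccciiiiiiiiiiiiiilllllllllllllllllllllggggg

Each string has the form p^{2n-2} c^{n-1} i^{2n+2} l^{3n+3} g^{n-1}, where the shown terms are n = 2, 3, 4, 5.
At n = 6 the blocks have lengths 10, 5, 14, 21, 5.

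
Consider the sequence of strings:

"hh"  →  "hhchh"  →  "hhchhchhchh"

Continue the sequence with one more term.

hhchhchhchhchhchhchhchh

Each string is two copies of the previous one joined by 'c'.
One more doubling of hhchhchhchh gives the answer.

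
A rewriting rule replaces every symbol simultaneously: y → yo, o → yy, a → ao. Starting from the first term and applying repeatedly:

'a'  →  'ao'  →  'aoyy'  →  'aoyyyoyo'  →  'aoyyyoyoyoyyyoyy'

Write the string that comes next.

aoyyyoyoyoyyyoyyyoyyyoyoyoyyyoyo

Replace each of the 16 characters of aoyyyoyoyoyyyoyy in place — ao yy yo yo yo yy yo yy yo yy yo yo yo yy yo yo — and concatenate.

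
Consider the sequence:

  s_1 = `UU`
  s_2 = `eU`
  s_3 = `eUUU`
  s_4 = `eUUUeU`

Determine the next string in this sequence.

From term 3 onward, concatenate the last term with the second-to-last: eU·UU = eUUU, eUUU·eU = eUUUeU, …
The next term joins eUUUeU and eUUU.

eUUUeUeUUU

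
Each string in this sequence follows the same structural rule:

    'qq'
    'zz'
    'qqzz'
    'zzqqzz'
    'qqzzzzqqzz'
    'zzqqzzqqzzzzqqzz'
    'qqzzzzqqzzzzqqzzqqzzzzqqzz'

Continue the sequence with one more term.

From term 3 onward, concatenate the second-to-last term with the last: qq·zz = qqzz, zz·qqzz = zzqqzz, …
So term 8 is zzqqzzqqzzzzqqzz·qqzzzzqqzzzzqqzzqqzzzzqqzz.

zzqqzzqqzzzzqqzzqqzzzzqqzzzzqqzzqqzzzzqqzz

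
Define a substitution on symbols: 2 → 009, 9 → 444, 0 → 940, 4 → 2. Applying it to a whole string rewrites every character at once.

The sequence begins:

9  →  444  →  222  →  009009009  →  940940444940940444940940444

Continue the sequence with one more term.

444294044429402224442940444294022244429404442940222

φ(940940444940940444940940444) expands symbol-by-symbol to 444 2 940 444 2 940 2 2 2 444 2 940 444 2 940 2 2 2 444 2 940 444 2 940 2 2 2; joining the 27 pieces gives the next term.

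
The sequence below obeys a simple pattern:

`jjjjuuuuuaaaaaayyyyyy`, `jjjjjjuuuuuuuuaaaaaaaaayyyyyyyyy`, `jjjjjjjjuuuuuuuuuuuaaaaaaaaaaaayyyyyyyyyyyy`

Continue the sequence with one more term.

Term n consists of 2n j's, followed by 3n-1 u's, followed by 3n a's, followed by 3n y's, where the shown terms are n = 2, 3, 4.
At n = 5 the blocks have lengths 10, 14, 15, 15.

jjjjjjjjjjuuuuuuuuuuuuuuaaaaaaaaaaaaaaayyyyyyyyyyyyyyy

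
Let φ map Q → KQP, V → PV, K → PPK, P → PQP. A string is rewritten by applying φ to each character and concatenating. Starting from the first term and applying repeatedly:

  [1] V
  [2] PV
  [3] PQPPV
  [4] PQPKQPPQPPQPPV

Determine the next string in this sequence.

Applying the rule to each of the 14 symbols of PQPKQPPQPPQPPV gives the pieces PQP KQP PQP PPK KQP PQP PQP KQP PQP PQP KQP PQP PQP PV, which concatenate to the answer.

PQPKQPPQPPPKKQPPQPPQPKQPPQPPQPKQPPQPPQPPV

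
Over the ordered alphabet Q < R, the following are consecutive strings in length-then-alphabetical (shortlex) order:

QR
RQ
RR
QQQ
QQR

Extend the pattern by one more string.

QRQ

The successor of QQR increments the rightmost position that isn't already R and resets every position after it to Q.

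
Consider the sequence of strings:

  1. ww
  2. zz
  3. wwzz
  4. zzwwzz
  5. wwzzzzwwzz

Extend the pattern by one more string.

zzwwzzwwzzzzwwzz

From term 3 onward, concatenate the second-to-last term with the last: ww·zz = wwzz, zz·wwzz = zzwwzz, …
Continuing: zzwwzz · wwzzzzwwzz gives term 6.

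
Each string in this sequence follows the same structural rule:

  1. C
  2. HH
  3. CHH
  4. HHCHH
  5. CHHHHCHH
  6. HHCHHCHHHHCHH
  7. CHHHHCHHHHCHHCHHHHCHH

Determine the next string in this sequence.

From term 3 onward, concatenate the second-to-last term with the last: C·HH = CHH, HH·CHH = HHCHH, …
Continuing: HHCHHCHHHHCHH · CHHHHCHHHHCHHCHHHHCHH gives term 8.

HHCHHCHHHHCHHCHHHHCHHHHCHHCHHHHCHH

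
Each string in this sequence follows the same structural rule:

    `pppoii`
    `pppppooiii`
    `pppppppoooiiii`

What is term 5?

pppppppppppoooooiiiiii

The n-th term is 2n+1 p's then n o's then n+1 i's (n = 1, 2, …).
For term 5, n = 5, so the run lengths are 11, 5, 6.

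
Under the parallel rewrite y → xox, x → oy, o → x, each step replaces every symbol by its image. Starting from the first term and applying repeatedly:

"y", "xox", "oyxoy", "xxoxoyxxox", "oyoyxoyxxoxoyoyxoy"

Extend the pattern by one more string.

Applying the rule to each of the 18 symbols of oyoyxoyxxoxoyoyxoy gives the pieces x xox x xox oy x xox oy oy x oy x xox x xox oy x xox, which concatenate to the answer.

xxoxxxoxoyxxoxoyoyxoyxxoxxxoxoyxxox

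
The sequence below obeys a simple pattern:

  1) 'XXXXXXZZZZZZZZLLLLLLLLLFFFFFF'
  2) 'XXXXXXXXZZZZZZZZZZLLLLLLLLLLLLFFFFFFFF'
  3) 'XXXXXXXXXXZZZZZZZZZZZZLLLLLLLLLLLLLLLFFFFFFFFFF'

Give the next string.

Reading off run lengths: X runs 6, 8, 10; Z runs 8, 10, 12; L runs 9, 12, 15; F runs 6, 8, 10 — each is linear in n, where the shown terms are n = 3, 4, 5.
At n = 6 the blocks have lengths 12, 14, 18, 12.

XXXXXXXXXXXXZZZZZZZZZZZZZZLLLLLLLLLLLLLLLLLLFFFFFFFFFFFF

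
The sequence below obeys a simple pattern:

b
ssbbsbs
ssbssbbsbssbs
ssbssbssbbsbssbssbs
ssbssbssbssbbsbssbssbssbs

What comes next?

ssbssbssbssbssbbsbssbssbssbssbs

s(k+1) = ssb·s(k)·sbs, so each term gains ssb as a prefix and sbs as a suffix.
One more step from ssbssbssbssbbsbssbssbssbs gives the answer.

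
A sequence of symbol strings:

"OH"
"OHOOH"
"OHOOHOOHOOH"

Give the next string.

Each string is two copies of the previous one joined by 'O'.
So the next term is two copies of OHOOHOOHOOH with 'O' between the halves.

OHOOHOOHOOHOOHOOHOOHOOH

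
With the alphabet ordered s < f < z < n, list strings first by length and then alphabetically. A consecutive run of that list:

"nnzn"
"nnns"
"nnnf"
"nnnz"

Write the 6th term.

Continuing the enumeration 2 steps past nnnz: nnnz → nnnn → (answer).

sssss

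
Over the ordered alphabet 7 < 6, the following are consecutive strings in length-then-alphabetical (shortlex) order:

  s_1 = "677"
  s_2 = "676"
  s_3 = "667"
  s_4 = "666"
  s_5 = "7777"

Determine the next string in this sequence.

7776

The successor of 7777 increments the rightmost position that isn't already 6 and resets every position after it to 7.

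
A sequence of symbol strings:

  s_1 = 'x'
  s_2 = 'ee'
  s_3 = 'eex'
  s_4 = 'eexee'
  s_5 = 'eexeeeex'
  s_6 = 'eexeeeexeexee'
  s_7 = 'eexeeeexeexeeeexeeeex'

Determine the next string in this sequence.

From term 3 onward, concatenate the last term with the second-to-last: ee·x = eex, eex·ee = eexee, …
So term 8 is eexeeeexeexeeeexeeeex·eexeeeexeexee.

eexeeeexeexeeeexeeeexeexeeeexeexee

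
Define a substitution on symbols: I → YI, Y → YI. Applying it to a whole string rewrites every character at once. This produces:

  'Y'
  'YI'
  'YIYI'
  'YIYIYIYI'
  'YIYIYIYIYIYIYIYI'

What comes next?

Rewriting the 16 symbols of YIYIYIYIYIYIYIYI one by one yields YI YI YI YI YI YI YI YI YI YI YI YI YI YI YI YI; concatenated:

YIYIYIYIYIYIYIYIYIYIYIYIYIYIYIYI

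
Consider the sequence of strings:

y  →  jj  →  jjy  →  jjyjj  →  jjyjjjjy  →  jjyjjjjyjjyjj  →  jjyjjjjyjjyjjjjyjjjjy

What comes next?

jjyjjjjyjjyjjjjyjjjjyjjyjjjjyjjyjj

Each term (from the third on) is the previous term followed by the one before it: term 3 = jj·y = jjy.
So term 8 is jjyjjjjyjjyjjjjyjjjjy·jjyjjjjyjjyjj.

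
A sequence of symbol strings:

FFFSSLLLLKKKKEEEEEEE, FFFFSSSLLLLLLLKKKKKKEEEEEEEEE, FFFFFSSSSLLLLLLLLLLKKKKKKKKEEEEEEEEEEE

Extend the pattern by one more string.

Each string has the form F^{n+1} S^{n} L^{3n-2} K^{2n} E^{2n+3}, where the shown terms are n = 2, 3, 4.
Setting n = 5 gives 6, 5, 13, 10, 13 characters in each block.

FFFFFFSSSSSLLLLLLLLLLLLLKKKKKKKKKKEEEEEEEEEEEEE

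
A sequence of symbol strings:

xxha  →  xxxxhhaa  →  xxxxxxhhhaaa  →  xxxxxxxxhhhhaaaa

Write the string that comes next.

Each string has the form x^{2n} h^{n} a^{n} (n = 1, 2, …).
Setting n = 5 gives 10, 5, 5 characters in each block.

xxxxxxxxxxhhhhhaaaaa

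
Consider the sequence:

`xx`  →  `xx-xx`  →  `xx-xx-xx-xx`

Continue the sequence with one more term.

Every step duplicates the string with '-' between the halves.
So the next term is two copies of xx-xx-xx-xx with '-' between the halves.

xx-xx-xx-xx-xx-xx-xx-xx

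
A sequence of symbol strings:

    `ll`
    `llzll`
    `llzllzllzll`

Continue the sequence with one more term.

s(k+1) = s(k)·z·s(k) — each term doubles the last with 'z' between the halves.
One more doubling of llzllzllzll gives the answer.

llzllzllzllzllzllzllzll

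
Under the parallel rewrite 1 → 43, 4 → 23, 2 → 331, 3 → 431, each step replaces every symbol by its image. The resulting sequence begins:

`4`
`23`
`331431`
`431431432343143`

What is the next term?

φ(431431432343143) expands symbol-by-symbol to 23 431 43 23 431 43 23 431 331 431 23 431 43 23 431; joining the 15 pieces gives the next term.

2343143234314323431331431234314323431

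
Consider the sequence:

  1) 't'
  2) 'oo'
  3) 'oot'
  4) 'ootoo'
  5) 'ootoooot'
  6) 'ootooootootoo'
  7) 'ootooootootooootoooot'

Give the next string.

This is a Fibonacci-style word recurrence s(k) = s(k−1)·s(k−2): e.g. oo·t = oot.
Continuing: ootooootootooootoooot · ootooootootoo gives term 8.

ootooootootooootooootootooootootoo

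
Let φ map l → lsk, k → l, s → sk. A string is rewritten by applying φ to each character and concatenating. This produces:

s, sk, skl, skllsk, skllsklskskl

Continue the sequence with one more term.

skllsklskskllsksklskllsk

Expanding skllsklskskl: s→sk, k→l, l→lsk, l→lsk, s→sk, k→l, l→lsk, s→sk, k→l, s→sk, k→l, l→lsk. Concatenated: sk l lsk lsk sk l lsk sk l sk l lsk.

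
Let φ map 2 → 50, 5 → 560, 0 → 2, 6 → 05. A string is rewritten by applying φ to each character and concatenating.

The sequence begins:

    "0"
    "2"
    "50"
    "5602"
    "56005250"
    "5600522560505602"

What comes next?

φ(5600522560505602) expands symbol-by-symbol to 560 05 2 2 560 50 50 560 05 2 560 2 560 05 2 50; joining the 16 pieces gives the next term.

56005225605050560052560256005250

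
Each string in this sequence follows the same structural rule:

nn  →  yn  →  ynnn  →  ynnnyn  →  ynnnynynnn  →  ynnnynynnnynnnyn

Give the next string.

ynnnynynnnynnnynynnnynynnn

From term 3 onward, concatenate the last term with the second-to-last: yn·nn = ynnn, ynnn·yn = ynnnyn, …
The next term joins ynnnynynnnynnnyn and ynnnynynnn.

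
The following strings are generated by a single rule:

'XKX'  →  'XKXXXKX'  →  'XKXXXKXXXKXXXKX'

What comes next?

Every step duplicates the string with 'X' between the halves.
One more doubling of XKXXXKXXXKXXXKX gives the answer.

XKXXXKXXXKXXXKXXXKXXXKXXXKXXXKX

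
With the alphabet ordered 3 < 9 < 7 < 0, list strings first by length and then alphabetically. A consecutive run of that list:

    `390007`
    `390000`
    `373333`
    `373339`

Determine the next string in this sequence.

Find the rightmost character of 373339 below 0, bump it to the next letter, and reset everything to its right to 3.

373337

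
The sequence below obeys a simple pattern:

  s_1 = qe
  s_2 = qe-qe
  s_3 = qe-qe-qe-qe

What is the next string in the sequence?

Each string is two copies of the previous one joined by '-'.
Doubling qe-qe-qe-qe with '-' between the halves:

qe-qe-qe-qe-qe-qe-qe-qe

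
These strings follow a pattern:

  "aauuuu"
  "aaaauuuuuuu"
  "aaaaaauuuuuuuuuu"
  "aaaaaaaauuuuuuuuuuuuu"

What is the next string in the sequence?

Term n consists of 2n a's, followed by 3n+1 u's (n = 1, 2, …).
For the next term, n = 5, so the run lengths are 10, 16.

aaaaaaaaaauuuuuuuuuuuuuuuu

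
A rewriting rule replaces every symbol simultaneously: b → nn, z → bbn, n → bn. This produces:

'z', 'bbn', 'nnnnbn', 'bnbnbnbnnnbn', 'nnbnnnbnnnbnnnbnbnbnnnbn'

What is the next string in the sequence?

Replace each of the 24 characters of nnbnnnbnnnbnnnbnbnbnnnbn in place — bn bn nn bn bn bn nn bn bn bn nn bn bn bn nn bn nn bn nn bn bn bn nn bn — and concatenate.

bnbnnnbnbnbnnnbnbnbnnnbnbnbnnnbnnnbnnnbnbnbnnnbn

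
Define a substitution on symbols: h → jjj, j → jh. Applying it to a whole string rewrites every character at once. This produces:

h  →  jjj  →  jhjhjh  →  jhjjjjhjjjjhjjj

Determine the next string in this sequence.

φ(jhjjjjhjjjjhjjj) expands symbol-by-symbol to jh jjj jh jh jh jh jjj jh jh jh jh jjj jh jh jh; joining the 15 pieces gives the next term.

jhjjjjhjhjhjhjjjjhjhjhjhjjjjhjhjh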